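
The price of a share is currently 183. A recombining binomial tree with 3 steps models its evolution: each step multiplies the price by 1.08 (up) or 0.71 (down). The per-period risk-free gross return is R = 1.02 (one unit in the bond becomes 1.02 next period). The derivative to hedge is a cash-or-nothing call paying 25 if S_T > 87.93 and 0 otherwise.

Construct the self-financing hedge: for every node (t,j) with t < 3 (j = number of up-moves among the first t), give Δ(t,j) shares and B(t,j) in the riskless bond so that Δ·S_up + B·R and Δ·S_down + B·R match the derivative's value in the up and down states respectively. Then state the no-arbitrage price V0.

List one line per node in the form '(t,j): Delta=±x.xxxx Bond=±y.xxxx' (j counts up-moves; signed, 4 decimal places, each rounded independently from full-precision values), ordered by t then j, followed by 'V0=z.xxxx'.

(0,0): Delta=0.0093 Bond=21.7498
(1,0): Delta=0.0827 Bond=12.6553
(1,1): Delta=0.0000 Bond=24.0292
(2,0): Delta=0.7324 Bond=-47.0323
(2,1): Delta=0.0000 Bond=24.5098
(2,2): Delta=0.0000 Bond=24.5098
V0=23.4576

Risk-neutral probability p* = (R−d)/(u−d) = (1.02−0.71)/(1.08−0.71) = 0.8378.
Terminal values V(3,·): V(3,0)=0.0000, V(3,1)=25.0000, V(3,2)=25.0000, V(3,3)=25.0000
Node (2,0) S=92.2503: V=(p*·25.0000+(1−p*)·0.0000)/1.02=20.5352; Δ=(25.0000−0.0000)/(99.6303−65.4977)=0.7324; B=V−Δ·S=-47.0323
Node (2,1) S=140.3244: V=(p*·25.0000+(1−p*)·25.0000)/1.02=24.5098; Δ=(25.0000−25.0000)/(151.5504−99.6303)=0.0000; B=V−Δ·S=24.5098
Node (2,2) S=213.4512: V=(p*·25.0000+(1−p*)·25.0000)/1.02=24.5098; Δ=(25.0000−25.0000)/(230.5273−151.5504)=0.0000; B=V−Δ·S=24.5098
Node (1,0) S=129.9300: V=(p*·24.5098+(1−p*)·20.5352)/1.02=23.3973; Δ=(24.5098−20.5352)/(140.3244−92.2503)=0.0827; B=V−Δ·S=12.6553
Node (1,1) S=197.6400: V=(p*·24.5098+(1−p*)·24.5098)/1.02=24.0292; Δ=(24.5098−24.5098)/(213.4512−140.3244)=0.0000; B=V−Δ·S=24.0292
Node (0,0) S=183.0000: V=(p*·24.0292+(1−p*)·23.3973)/1.02=23.4576; Δ=(24.0292−23.3973)/(197.6400−129.9300)=0.0093; B=V−Δ·S=21.7498
The time-0 hedge costs 23.4576, which is the no-arbitrage price.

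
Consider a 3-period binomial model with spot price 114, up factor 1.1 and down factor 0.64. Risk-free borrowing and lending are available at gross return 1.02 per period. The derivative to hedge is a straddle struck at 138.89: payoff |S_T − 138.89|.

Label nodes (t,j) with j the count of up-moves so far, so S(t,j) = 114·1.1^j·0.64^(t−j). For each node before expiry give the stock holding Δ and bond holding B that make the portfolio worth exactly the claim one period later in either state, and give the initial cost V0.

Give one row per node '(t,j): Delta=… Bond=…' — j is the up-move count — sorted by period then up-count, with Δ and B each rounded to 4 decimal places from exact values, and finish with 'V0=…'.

No-arbitrage ⇒ martingale measure with p* = (R−d)/(u−d) = 0.8261.
Terminal payoffs: V(3,0)=109.0056, V(3,1)=87.5262, V(3,2)=50.6084, V(3,3)=12.8440
Node (2,0) S=46.6944: V=(p*·87.5262+(1−p*)·109.0056)/1.02=89.4723; Δ=(87.5262−109.0056)/(51.3638−29.8844)=-1.0000; B=V−Δ·S=136.1667
Node (2,1) S=80.2560: V=(p*·50.6084+(1−p*)·87.5262)/1.02=55.9107; Δ=(50.6084−87.5262)/(88.2816−51.3638)=-1.0000; B=V−Δ·S=136.1667
Node (2,2) S=137.9400: V=(p*·12.8440+(1−p*)·50.6084)/1.02=19.0311; Δ=(12.8440−50.6084)/(151.7340−88.2816)=-0.5952; B=V−Δ·S=101.1276
Node (1,0) S=72.9600: V=(p*·55.9107+(1−p*)·89.4723)/1.02=60.5367; Δ=(55.9107−89.4723)/(80.2560−46.6944)=-1.0000; B=V−Δ·S=133.4967
Node (1,1) S=125.4000: V=(p*·19.0311+(1−p*)·55.9107)/1.02=24.9460; Δ=(19.0311−55.9107)/(137.9400−80.2560)=-0.6393; B=V−Δ·S=105.1190
Node (0,0) S=114.0000: V=(p*·24.9460+(1−p*)·60.5367)/1.02=30.5252; Δ=(24.9460−60.5367)/(125.4000−72.9600)=-0.6787; B=V−Δ·S=107.8963
Root portfolio cost Δ·114+B reproduces V0=30.5252.

(0,0): Delta=-0.6787 Bond=107.8963
(1,0): Delta=-1.0000 Bond=133.4967
(1,1): Delta=-0.6393 Bond=105.1190
(2,0): Delta=-1.0000 Bond=136.1667
(2,1): Delta=-1.0000 Bond=136.1667
(2,2): Delta=-0.5952 Bond=101.1276
V0=30.5252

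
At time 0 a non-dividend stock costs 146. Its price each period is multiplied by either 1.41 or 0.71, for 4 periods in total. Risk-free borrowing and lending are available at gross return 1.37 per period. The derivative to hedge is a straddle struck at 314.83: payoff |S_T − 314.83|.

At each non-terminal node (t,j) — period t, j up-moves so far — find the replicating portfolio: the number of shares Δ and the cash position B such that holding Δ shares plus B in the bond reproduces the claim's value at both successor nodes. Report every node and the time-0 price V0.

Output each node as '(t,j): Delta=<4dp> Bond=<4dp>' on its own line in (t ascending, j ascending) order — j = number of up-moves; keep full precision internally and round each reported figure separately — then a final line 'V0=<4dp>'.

(0,0): Delta=0.6728 Bond=-37.2041
(1,0): Delta=-1.0000 Bond=122.4375
(1,1): Delta=0.7239 Bond=-61.4792
(2,0): Delta=-1.0000 Bond=167.7394
(2,1): Delta=-1.0000 Bond=167.7394
(2,2): Delta=0.7765 Bond=-99.4971
(3,0): Delta=-1.0000 Bond=229.8029
(3,1): Delta=-1.0000 Bond=229.8029
(3,2): Delta=-1.0000 Bond=229.8029
(3,3): Delta=0.8307 Bond=-158.4998
V0=61.0313

The replicating-portfolio and risk-neutral prices coincide; use p* = (1.37−0.71)/(1.41−0.71) = 0.9429 for the latter.
Terminal payoffs: V(4,0)=277.7289, V(4,1)=241.1504, V(4,2)=168.5086, V(4,3)=24.2481, V(4,4)=262.2411
Node (3,0) S=52.2550: V=(p*·241.1504+(1−p*)·277.7289)/1.37=177.5479; Δ=(241.1504−277.7289)/(73.6796−37.1011)=-1.0000; B=V−Δ·S=229.8029
Node (3,1) S=103.7740: V=(p*·168.5086+(1−p*)·241.1504)/1.37=126.0289; Δ=(168.5086−241.1504)/(146.3214−73.6796)=-1.0000; B=V−Δ·S=229.8029
Node (3,2) S=206.0864: V=(p*·24.2481+(1−p*)·168.5086)/1.37=23.7165; Δ=(24.2481−168.5086)/(290.5819−146.3214)=-1.0000; B=V−Δ·S=229.8029
Node (3,3) S=409.2703: V=(p*·262.2411+(1−p*)·24.2481)/1.37=181.4901; Δ=(262.2411−24.2481)/(577.0711−290.5819)=0.8307; B=V−Δ·S=-158.4998
Node (2,0) S=73.5986: V=(p*·126.0289+(1−p*)·177.5479)/1.37=94.1408; Δ=(126.0289−177.5479)/(103.7740−52.2550)=-1.0000; B=V−Δ·S=167.7394
Node (2,1) S=146.1606: V=(p*·23.7165+(1−p*)·126.0289)/1.37=21.5788; Δ=(23.7165−126.0289)/(206.0864−103.7740)=-1.0000; B=V−Δ·S=167.7394
Node (2,2) S=290.2626: V=(p*·181.4901+(1−p*)·23.7165)/1.37=125.8938; Δ=(181.4901−23.7165)/(409.2703−206.0864)=0.7765; B=V−Δ·S=-99.4971
Node (1,0) S=103.6600: V=(p*·21.5788+(1−p*)·94.1408)/1.37=18.7775; Δ=(21.5788−94.1408)/(146.1606−73.5986)=-1.0000; B=V−Δ·S=122.4375
Node (1,1) S=205.8600: V=(p*·125.8938+(1−p*)·21.5788)/1.37=87.5423; Δ=(125.8938−21.5788)/(290.2626−146.1606)=0.7239; B=V−Δ·S=-61.4792
Node (0,0) S=146.0000: V=(p*·87.5423+(1−p*)·18.7775)/1.37=61.0313; Δ=(87.5423−18.7775)/(205.8600−103.6600)=0.6728; B=V−Δ·S=-37.2041
Check: Δ(0,0)·S0 + B(0,0) = 61.0313 = V0.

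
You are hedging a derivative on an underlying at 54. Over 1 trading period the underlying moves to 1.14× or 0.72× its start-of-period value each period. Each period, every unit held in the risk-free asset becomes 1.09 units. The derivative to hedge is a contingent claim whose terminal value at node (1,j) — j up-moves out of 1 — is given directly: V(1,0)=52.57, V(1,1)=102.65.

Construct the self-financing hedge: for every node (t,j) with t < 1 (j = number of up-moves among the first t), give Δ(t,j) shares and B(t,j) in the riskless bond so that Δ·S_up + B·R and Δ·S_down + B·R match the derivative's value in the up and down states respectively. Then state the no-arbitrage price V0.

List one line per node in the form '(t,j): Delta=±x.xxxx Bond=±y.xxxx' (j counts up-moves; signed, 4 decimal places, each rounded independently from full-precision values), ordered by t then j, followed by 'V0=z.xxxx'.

(0,0): Delta=2.2081 Bond=-30.5334
V0=88.7047

Under the risk-neutral measure, an up-move has probability p* = (R−d)/(u−d) = 0.8810 and values discount at R = 1.09.
Terminal payoffs: V(1,0)=52.5700, V(1,1)=102.6500
Node (0,0) S=54.0000: V=(p*·102.6500+(1−p*)·52.5700)/1.09=88.7047; Δ=(102.6500−52.5700)/(61.5600−38.8800)=2.2081; B=V−Δ·S=-30.5334
Check: Δ(0,0)·S0 + B(0,0) = 88.7047 = V0.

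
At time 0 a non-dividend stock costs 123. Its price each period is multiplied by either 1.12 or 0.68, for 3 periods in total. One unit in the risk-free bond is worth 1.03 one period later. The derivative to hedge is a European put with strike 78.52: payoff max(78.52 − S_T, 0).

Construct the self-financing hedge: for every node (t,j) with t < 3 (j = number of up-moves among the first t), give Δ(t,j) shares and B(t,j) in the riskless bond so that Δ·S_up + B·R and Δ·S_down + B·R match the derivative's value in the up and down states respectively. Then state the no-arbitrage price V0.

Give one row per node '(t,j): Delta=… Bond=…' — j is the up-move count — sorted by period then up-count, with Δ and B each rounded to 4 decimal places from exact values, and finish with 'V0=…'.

(0,0): Delta=-0.1022 Bond=14.2403
(1,0): Delta=-0.4460 Bond=43.4234
(1,1): Delta=-0.0486 Bond=7.2731
(2,0): Delta=-1.0000 Bond=76.2330
(2,1): Delta=-0.3595 Bond=36.6243
(2,2): Delta=0.0000 Bond=0.0000
V0=1.6661

The replicating-portfolio and risk-neutral prices coincide; use p* = (1.03−0.68)/(1.12−0.68) = 0.7955 for the latter.
Terminal values V(3,·): V(3,0)=39.8449, V(3,1)=14.8198, V(3,2)=0.0000, V(3,3)=0.0000
(2,0): S=56.8752. Δ = (V_up−V_dn)/(S_up−S_dn) = (14.8198−39.8449)/(63.7002−38.6751) = -1.0000. V = [p*·14.8198 + (1−p*)·39.8449]/1.03 = 19.3578. B = V − Δ·S = 76.2330.
(2,1): S=93.6768. Δ = (V_up−V_dn)/(S_up−S_dn) = (0.0000−14.8198)/(104.9180−63.7002) = -0.3595. V = [p*·0.0000 + (1−p*)·14.8198]/1.03 = 2.9430. B = V − Δ·S = 36.6243.
(2,2): S=154.2912. Δ = (V_up−V_dn)/(S_up−S_dn) = (0.0000−0.0000)/(172.8061−104.9180) = 0.0000. V = [p*·0.0000 + (1−p*)·0.0000]/1.03 = 0.0000. B = V − Δ·S = 0.0000.
(1,0): S=83.6400. Δ = (V_up−V_dn)/(S_up−S_dn) = (2.9430−19.3578)/(93.6768−56.8752) = -0.4460. V = [p*·2.9430 + (1−p*)·19.3578]/1.03 = 6.1171. B = V − Δ·S = 43.4234.
(1,1): S=137.7600. Δ = (V_up−V_dn)/(S_up−S_dn) = (0.0000−2.9430)/(154.2912−93.6768) = -0.0486. V = [p*·0.0000 + (1−p*)·2.9430]/1.03 = 0.5844. B = V − Δ·S = 7.2731.
(0,0): S=123.0000. Δ = (V_up−V_dn)/(S_up−S_dn) = (0.5844−6.1171)/(137.7600−83.6400) = -0.1022. V = [p*·0.5844 + (1−p*)·6.1171]/1.03 = 1.6661. B = V − Δ·S = 14.2403.
Each (Δ,B) replicates both successor values, so the strategy is self-financing and V0 is arbitrage-free.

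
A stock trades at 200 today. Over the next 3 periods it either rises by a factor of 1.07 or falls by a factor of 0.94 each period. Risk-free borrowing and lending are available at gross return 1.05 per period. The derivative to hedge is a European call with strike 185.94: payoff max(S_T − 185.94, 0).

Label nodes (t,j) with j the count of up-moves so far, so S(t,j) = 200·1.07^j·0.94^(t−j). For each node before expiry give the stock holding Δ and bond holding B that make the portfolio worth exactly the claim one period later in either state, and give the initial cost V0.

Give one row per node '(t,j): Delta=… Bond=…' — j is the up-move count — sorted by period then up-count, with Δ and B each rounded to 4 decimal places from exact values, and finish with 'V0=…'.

No-arbitrage ⇒ martingale measure with p* = (R−d)/(u−d) = 0.8462.
At expiry t=3: V(3,0)=0.0000, V(3,1)=3.1504, V(3,2)=29.3012, V(3,3)=59.0686
Node (2,0) S=176.7200: V=(p*·3.1504+(1−p*)·0.0000)/1.05=2.5388; Δ=(3.1504−0.0000)/(189.0904−166.1168)=0.1371; B=V−Δ·S=-21.6951
Node (2,1) S=201.1600: V=(p*·29.3012+(1−p*)·3.1504)/1.05=24.0743; Δ=(29.3012−3.1504)/(215.2412−189.0904)=1.0000; B=V−Δ·S=-177.0857
Node (2,2) S=228.9800: V=(p*·59.0686+(1−p*)·29.3012)/1.05=51.8943; Δ=(59.0686−29.3012)/(245.0086−215.2412)=1.0000; B=V−Δ·S=-177.0857
Node (1,0) S=188.0000: V=(p*·24.0743+(1−p*)·2.5388)/1.05=19.7725; Δ=(24.0743−2.5388)/(201.1600−176.7200)=0.8812; B=V−Δ·S=-145.8852
Node (1,1) S=214.0000: V=(p*·51.8943+(1−p*)·24.0743)/1.05=45.3469; Δ=(51.8943−24.0743)/(228.9800−201.1600)=1.0000; B=V−Δ·S=-168.6531
Node (0,0) S=200.0000: V=(p*·45.3469+(1−p*)·19.7725)/1.05=39.4404; Δ=(45.3469−19.7725)/(214.0000−188.0000)=0.9836; B=V−Δ·S=-157.2860
Each (Δ,B) replicates both successor values, so the strategy is self-financing and V0 is arbitrage-free.

(0,0): Delta=0.9836 Bond=-157.2860
(1,0): Delta=0.8812 Bond=-145.8852
(1,1): Delta=1.0000 Bond=-168.6531
(2,0): Delta=0.1371 Bond=-21.6951
(2,1): Delta=1.0000 Bond=-177.0857
(2,2): Delta=1.0000 Bond=-177.0857
V0=39.4404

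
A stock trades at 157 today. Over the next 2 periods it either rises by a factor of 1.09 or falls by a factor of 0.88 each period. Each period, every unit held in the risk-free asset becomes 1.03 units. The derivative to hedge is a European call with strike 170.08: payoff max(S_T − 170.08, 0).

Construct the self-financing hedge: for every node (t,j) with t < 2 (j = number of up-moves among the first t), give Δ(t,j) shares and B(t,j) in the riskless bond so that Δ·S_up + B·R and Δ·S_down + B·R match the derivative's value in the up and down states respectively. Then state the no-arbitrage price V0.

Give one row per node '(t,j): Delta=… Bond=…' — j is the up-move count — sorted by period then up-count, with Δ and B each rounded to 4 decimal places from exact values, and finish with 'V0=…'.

No-arbitrage ⇒ martingale measure with p* = (R−d)/(u−d) = 0.7143.
Payoff layer (t=2): V(2,0)=0.0000, V(2,1)=0.0000, V(2,2)=16.4517
  t=1,j=0: stock 138.1600 → up 150.5944 (V=0.0000), down 121.5808 (V=0.0000). Price 0.0000; hedge Δ=0.0000, bond B=0.0000.
  t=1,j=1: stock 171.1300 → up 186.5317 (V=16.4517), down 150.5944 (V=0.0000). Price 11.4089; hedge Δ=0.4578, bond B=-66.9325.
  t=0,j=0: stock 157.0000 → up 171.1300 (V=11.4089), down 138.1600 (V=0.0000). Price 7.9119; hedge Δ=0.3460, bond B=-46.4164.
Self-financing check: at every node Δ·S+B equals the discounted successor values.

(0,0): Delta=0.3460 Bond=-46.4164
(1,0): Delta=0.0000 Bond=0.0000
(1,1): Delta=0.4578 Bond=-66.9325
V0=7.9119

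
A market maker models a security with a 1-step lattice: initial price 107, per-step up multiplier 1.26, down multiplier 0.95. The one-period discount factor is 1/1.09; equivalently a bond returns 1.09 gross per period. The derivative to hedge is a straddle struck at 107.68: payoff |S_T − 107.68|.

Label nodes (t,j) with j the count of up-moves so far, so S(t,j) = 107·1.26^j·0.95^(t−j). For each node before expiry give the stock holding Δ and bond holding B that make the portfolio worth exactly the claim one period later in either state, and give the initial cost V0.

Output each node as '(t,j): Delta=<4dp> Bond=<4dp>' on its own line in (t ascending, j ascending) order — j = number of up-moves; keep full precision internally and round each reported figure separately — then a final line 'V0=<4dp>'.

(0,0): Delta=0.6364 Bond=-53.8183
V0=14.2785

No-arbitrage ⇒ martingale measure with p* = (R−d)/(u−d) = 0.4516.
Terminal values V(1,·): V(1,0)=6.0300, V(1,1)=27.1400
  t=0,j=0: stock 107.0000 → up 134.8200 (V=27.1400), down 101.6500 (V=6.0300). Price 14.2785; hedge Δ=0.6364, bond B=-53.8183.
Check: Δ(0,0)·S0 + B(0,0) = 14.2785 = V0.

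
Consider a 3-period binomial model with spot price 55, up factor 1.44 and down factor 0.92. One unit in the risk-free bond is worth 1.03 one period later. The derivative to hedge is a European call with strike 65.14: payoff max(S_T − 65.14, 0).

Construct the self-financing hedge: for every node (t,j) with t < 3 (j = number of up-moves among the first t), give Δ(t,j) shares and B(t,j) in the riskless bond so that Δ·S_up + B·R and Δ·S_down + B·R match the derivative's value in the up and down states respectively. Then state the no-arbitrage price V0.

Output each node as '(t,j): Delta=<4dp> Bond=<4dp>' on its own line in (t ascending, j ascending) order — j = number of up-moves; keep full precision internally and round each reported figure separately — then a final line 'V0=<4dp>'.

(0,0): Delta=0.5428 Bond=-24.4603
(1,0): Delta=0.3509 Bond=-15.4802
(1,1): Delta=1.0000 Bond=-61.4007
(2,0): Delta=0.0783 Bond=-3.2548
(2,1): Delta=1.0000 Bond=-63.2427
(2,2): Delta=1.0000 Bond=-63.2427
V0=5.3962

Risk-neutral probability p* = (R−d)/(u−d) = (1.03−0.92)/(1.44−0.92) = 0.2115.
Payoff layer (t=3): V(3,0)=0.0000, V(3,1)=1.8949, V(3,2)=39.7842, V(3,3)=99.0891
Node (2,0) S=46.5520: V=(p*·1.8949+(1−p*)·0.0000)/1.03=0.3892; Δ=(1.8949−0.0000)/(67.0349−42.8278)=0.0783; B=V−Δ·S=-3.2548
Node (2,1) S=72.8640: V=(p*·39.7842+(1−p*)·1.8949)/1.03=9.6213; Δ=(39.7842−1.8949)/(104.9242−67.0349)=1.0000; B=V−Δ·S=-63.2427
Node (2,2) S=114.0480: V=(p*·99.0891+(1−p*)·39.7842)/1.03=50.8053; Δ=(99.0891−39.7842)/(164.2291−104.9242)=1.0000; B=V−Δ·S=-63.2427
Node (1,0) S=50.6000: V=(p*·9.6213+(1−p*)·0.3892)/1.03=2.2739; Δ=(9.6213−0.3892)/(72.8640−46.5520)=0.3509; B=V−Δ·S=-15.4802
Node (1,1) S=79.2000: V=(p*·50.8053+(1−p*)·9.6213)/1.03=17.7993; Δ=(50.8053−9.6213)/(114.0480−72.8640)=1.0000; B=V−Δ·S=-61.4007
Node (0,0) S=55.0000: V=(p*·17.7993+(1−p*)·2.2739)/1.03=5.3962; Δ=(17.7993−2.2739)/(79.2000−50.6000)=0.5428; B=V−Δ·S=-24.4603
The time-0 hedge costs 5.3962, which is the no-arbitrage price.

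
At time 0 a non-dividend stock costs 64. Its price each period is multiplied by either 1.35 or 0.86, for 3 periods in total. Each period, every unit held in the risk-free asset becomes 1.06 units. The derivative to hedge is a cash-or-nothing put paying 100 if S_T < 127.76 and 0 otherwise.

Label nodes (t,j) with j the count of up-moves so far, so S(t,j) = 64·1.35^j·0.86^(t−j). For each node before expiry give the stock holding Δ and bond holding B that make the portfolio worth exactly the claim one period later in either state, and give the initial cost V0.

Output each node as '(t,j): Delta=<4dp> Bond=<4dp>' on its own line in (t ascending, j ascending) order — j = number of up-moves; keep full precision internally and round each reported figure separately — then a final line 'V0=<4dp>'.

Since d<R<u, set p* = (R−d)/(u−d) = 0.4082; price each node as the discounted p*-expectation of its children.
Terminal payoffs: V(3,0)=100.0000, V(3,1)=100.0000, V(3,2)=100.0000, V(3,3)=0.0000
Node (2,0) S=47.3344: V=(p*·100.0000+(1−p*)·100.0000)/1.06=94.3396; Δ=(100.0000−100.0000)/(63.9014−40.7076)=0.0000; B=V−Δ·S=94.3396
Node (2,1) S=74.3040: V=(p*·100.0000+(1−p*)·100.0000)/1.06=94.3396; Δ=(100.0000−100.0000)/(100.3104−63.9014)=0.0000; B=V−Δ·S=94.3396
Node (2,2) S=116.6400: V=(p*·0.0000+(1−p*)·100.0000)/1.06=55.8337; Δ=(0.0000−100.0000)/(157.4640−100.3104)=-1.7497; B=V−Δ·S=259.9153
Node (1,0) S=55.0400: V=(p*·94.3396+(1−p*)·94.3396)/1.06=88.9996; Δ=(94.3396−94.3396)/(74.3040−47.3344)=0.0000; B=V−Δ·S=88.9996
Node (1,1) S=86.4000: V=(p*·55.8337+(1−p*)·94.3396)/1.06=74.1725; Δ=(55.8337−94.3396)/(116.6400−74.3040)=-0.9095; B=V−Δ·S=152.7562
Node (0,0) S=64.0000: V=(p*·74.1725+(1−p*)·88.9996)/1.06=78.2526; Δ=(74.1725−88.9996)/(86.4000−55.0400)=-0.4728; B=V−Δ·S=108.5120
Check: Δ(0,0)·S0 + B(0,0) = 78.2526 = V0.

(0,0): Delta=-0.4728 Bond=108.5120
(1,0): Delta=0.0000 Bond=88.9996
(1,1): Delta=-0.9095 Bond=152.7562
(2,0): Delta=0.0000 Bond=94.3396
(2,1): Delta=0.0000 Bond=94.3396
(2,2): Delta=-1.7497 Bond=259.9153
V0=78.2526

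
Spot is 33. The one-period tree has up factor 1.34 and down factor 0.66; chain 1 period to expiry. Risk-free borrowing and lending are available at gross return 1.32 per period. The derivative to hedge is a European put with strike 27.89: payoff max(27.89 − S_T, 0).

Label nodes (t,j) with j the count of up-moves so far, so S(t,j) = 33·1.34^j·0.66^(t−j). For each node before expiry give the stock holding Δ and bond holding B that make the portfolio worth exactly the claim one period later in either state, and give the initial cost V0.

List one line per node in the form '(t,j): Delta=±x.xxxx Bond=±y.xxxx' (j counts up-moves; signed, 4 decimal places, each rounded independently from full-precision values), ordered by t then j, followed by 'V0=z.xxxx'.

Under the risk-neutral measure, an up-move has probability p* = (R−d)/(u−d) = 0.9706 and values discount at R = 1.32.
Payoff layer (t=1): V(1,0)=6.1100, V(1,1)=0.0000
Node (0,0) S=33.0000: V=(p*·0.0000+(1−p*)·6.1100)/1.32=0.1361; Δ=(0.0000−6.1100)/(44.2200−21.7800)=-0.2723; B=V−Δ·S=9.1214
Check: Δ(0,0)·S0 + B(0,0) = 0.1361 = V0.

(0,0): Delta=-0.2723 Bond=9.1214
V0=0.1361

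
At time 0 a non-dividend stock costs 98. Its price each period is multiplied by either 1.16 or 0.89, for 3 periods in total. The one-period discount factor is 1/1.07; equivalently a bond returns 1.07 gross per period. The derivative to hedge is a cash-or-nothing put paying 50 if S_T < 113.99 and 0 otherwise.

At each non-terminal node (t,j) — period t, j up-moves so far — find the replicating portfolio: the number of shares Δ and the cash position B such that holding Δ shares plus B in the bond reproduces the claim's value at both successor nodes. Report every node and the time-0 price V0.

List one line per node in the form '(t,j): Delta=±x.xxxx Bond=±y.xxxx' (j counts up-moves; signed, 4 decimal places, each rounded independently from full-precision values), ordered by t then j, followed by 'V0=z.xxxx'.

Since d<R<u, set p* = (R−d)/(u−d) = 0.6667; price each node as the discounted p*-expectation of its children.
At expiry t=3: V(3,0)=50.0000, V(3,1)=50.0000, V(3,2)=0.0000, V(3,3)=0.0000
Node (2,0) S=77.6258: V=(p*·50.0000+(1−p*)·50.0000)/1.07=46.7290; Δ=(50.0000−50.0000)/(90.0459−69.0870)=0.0000; B=V−Δ·S=46.7290
Node (2,1) S=101.1752: V=(p*·0.0000+(1−p*)·50.0000)/1.07=15.5763; Δ=(0.0000−50.0000)/(117.3632−90.0459)=-1.8303; B=V−Δ·S=200.7615
Node (2,2) S=131.8688: V=(p*·0.0000+(1−p*)·0.0000)/1.07=0.0000; Δ=(0.0000−0.0000)/(152.9678−117.3632)=0.0000; B=V−Δ·S=0.0000
Node (1,0) S=87.2200: V=(p*·15.5763+(1−p*)·46.7290)/1.07=24.2622; Δ=(15.5763−46.7290)/(101.1752−77.6258)=-1.3229; B=V−Δ·S=139.6424
Node (1,1) S=113.6800: V=(p*·0.0000+(1−p*)·15.5763)/1.07=4.8524; Δ=(0.0000−15.5763)/(131.8688−101.1752)=-0.5075; B=V−Δ·S=62.5425
Node (0,0) S=98.0000: V=(p*·4.8524+(1−p*)·24.2622)/1.07=10.5816; Δ=(4.8524−24.2622)/(113.6800−87.2200)=-0.7336; B=V−Δ·S=82.4696
Check: Δ(0,0)·S0 + B(0,0) = 10.5816 = V0.

(0,0): Delta=-0.7336 Bond=82.4696
(1,0): Delta=-1.3229 Bond=139.6424
(1,1): Delta=-0.5075 Bond=62.5425
(2,0): Delta=0.0000 Bond=46.7290
(2,1): Delta=-1.8303 Bond=200.7615
(2,2): Delta=0.0000 Bond=0.0000
V0=10.5816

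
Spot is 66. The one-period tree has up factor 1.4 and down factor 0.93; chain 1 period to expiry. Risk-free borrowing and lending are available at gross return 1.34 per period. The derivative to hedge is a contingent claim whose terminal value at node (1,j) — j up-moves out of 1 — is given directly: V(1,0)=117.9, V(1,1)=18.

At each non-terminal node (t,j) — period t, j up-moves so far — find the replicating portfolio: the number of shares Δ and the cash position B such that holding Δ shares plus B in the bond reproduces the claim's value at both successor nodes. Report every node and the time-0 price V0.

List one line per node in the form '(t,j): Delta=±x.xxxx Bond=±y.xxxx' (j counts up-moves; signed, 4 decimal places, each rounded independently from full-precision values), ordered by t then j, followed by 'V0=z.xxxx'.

The replicating-portfolio and risk-neutral prices coincide; use p* = (1.34−0.93)/(1.4−0.93) = 0.8723 for the latter.
Payoff layer (t=1): V(1,0)=117.9000, V(1,1)=18.0000
(0,0): S=66.0000. Δ = (V_up−V_dn)/(S_up−S_dn) = (18.0000−117.9000)/(92.4000−61.3800) = -3.2205. V = [p*·18.0000 + (1−p*)·117.9000]/1.34 = 22.9501. B = V − Δ·S = 235.5033.
Check: Δ(0,0)·S0 + B(0,0) = 22.9501 = V0.

(0,0): Delta=-3.2205 Bond=235.5033
V0=22.9501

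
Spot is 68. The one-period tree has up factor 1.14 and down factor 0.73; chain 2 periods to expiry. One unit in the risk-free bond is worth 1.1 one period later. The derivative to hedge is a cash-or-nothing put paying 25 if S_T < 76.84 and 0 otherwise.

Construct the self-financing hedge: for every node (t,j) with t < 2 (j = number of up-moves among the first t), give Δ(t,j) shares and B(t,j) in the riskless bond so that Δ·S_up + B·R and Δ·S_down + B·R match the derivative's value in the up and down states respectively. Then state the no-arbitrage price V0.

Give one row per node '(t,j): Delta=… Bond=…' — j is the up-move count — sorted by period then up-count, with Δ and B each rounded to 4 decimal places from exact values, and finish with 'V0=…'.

(0,0): Delta=-0.7357 Bond=53.8591
(1,0): Delta=0.0000 Bond=22.7273
(1,1): Delta=-0.7866 Bond=63.1929
V0=3.8348

The replicating-portfolio and risk-neutral prices coincide; use p* = (1.1−0.73)/(1.14−0.73) = 0.9024 for the latter.
At expiry t=2: V(2,0)=25.0000, V(2,1)=25.0000, V(2,2)=0.0000
Node (1,0) S=49.6400: V=(p*·25.0000+(1−p*)·25.0000)/1.1=22.7273; Δ=(25.0000−25.0000)/(56.5896−36.2372)=0.0000; B=V−Δ·S=22.7273
Node (1,1) S=77.5200: V=(p*·0.0000+(1−p*)·25.0000)/1.1=2.2173; Δ=(0.0000−25.0000)/(88.3728−56.5896)=-0.7866; B=V−Δ·S=63.1929
Node (0,0) S=68.0000: V=(p*·2.2173+(1−p*)·22.7273)/1.1=3.8348; Δ=(2.2173−22.7273)/(77.5200−49.6400)=-0.7357; B=V−Δ·S=53.8591
Self-financing check: at every node Δ·S+B equals the discounted successor values.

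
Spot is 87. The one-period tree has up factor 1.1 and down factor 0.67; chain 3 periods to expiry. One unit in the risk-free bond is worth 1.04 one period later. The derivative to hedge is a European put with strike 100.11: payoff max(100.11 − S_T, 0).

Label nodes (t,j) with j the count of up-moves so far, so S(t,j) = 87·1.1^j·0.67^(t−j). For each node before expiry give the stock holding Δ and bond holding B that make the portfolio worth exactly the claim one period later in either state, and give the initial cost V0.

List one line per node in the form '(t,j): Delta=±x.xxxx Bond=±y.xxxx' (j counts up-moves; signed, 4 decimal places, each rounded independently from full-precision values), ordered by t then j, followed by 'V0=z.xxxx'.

(0,0): Delta=-0.7130 Bond=72.9090
(1,0): Delta=-1.0000 Bond=92.5573
(1,1): Delta=-0.6846 Bond=73.1121
(2,0): Delta=-1.0000 Bond=96.2596
(2,1): Delta=-1.0000 Bond=96.2596
(2,2): Delta=-0.6534 Bond=72.7572
V0=10.8821

No-arbitrage ⇒ martingale measure with p* = (R−d)/(u−d) = 0.8605.
At expiry t=3: V(3,0)=73.9436, V(3,1)=57.1503, V(3,2)=29.5791, V(3,3)=0.0000
  t=2,j=0: stock 39.0543 → up 42.9597 (V=57.1503), down 26.1664 (V=73.9436). Price 57.2053; hedge Δ=-1.0000, bond B=96.2596.
  t=2,j=1: stock 64.1190 → up 70.5309 (V=29.5791), down 42.9597 (V=57.1503). Price 32.1406; hedge Δ=-1.0000, bond B=96.2596.
  t=2,j=2: stock 105.2700 → up 115.7970 (V=0.0000), down 70.5309 (V=29.5791). Price 3.9686; hedge Δ=-0.6534, bond B=72.7572.
  t=1,j=0: stock 58.2900 → up 64.1190 (V=32.1406), down 39.0543 (V=57.2053). Price 34.2673; hedge Δ=-1.0000, bond B=92.5573.
  t=1,j=1: stock 95.7000 → up 105.2700 (V=3.9686), down 64.1190 (V=32.1406). Price 7.5957; hedge Δ=-0.6846, bond B=73.1121.
  t=0,j=0: stock 87.0000 → up 95.7000 (V=7.5957), down 58.2900 (V=34.2673). Price 10.8821; hedge Δ=-0.7130, bond B=72.9090.
Each (Δ,B) replicates both successor values, so the strategy is self-financing and V0 is arbitrage-free.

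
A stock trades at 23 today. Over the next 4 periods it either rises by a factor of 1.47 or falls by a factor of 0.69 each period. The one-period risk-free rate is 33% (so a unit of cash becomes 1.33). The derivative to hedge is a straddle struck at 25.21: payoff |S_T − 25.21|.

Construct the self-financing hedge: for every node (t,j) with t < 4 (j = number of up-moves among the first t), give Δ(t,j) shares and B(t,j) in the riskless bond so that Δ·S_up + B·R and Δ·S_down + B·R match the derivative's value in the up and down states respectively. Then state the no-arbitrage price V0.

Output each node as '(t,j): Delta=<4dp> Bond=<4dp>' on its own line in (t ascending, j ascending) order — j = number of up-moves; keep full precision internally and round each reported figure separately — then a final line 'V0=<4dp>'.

Risk-neutral probability p* = (R−d)/(u−d) = (1.33−0.69)/(1.47−0.69) = 0.8205.
Terminal values V(4,·): V(4,0)=19.9966, V(4,1)=14.1031, V(4,2)=1.5475, V(4,3)=25.2014, V(4,4)=82.1882
Node (3,0) S=7.5557: V=(p*·14.1031+(1−p*)·19.9966)/1.33=11.3992; Δ=(14.1031−19.9966)/(11.1069−5.2134)=-1.0000; B=V−Δ·S=18.9549
Node (3,1) S=16.0969: V=(p*·1.5475+(1−p*)·14.1031)/1.33=2.8579; Δ=(1.5475−14.1031)/(23.6625−11.1069)=-1.0000; B=V−Δ·S=18.9549
Node (3,2) S=34.2935: V=(p*·25.2014+(1−p*)·1.5475)/1.33=15.7563; Δ=(25.2014−1.5475)/(50.4114−23.6625)=0.8843; B=V−Δ·S=-14.5693
Node (3,3) S=73.0600: V=(p*·82.1882+(1−p*)·25.2014)/1.33=54.1051; Δ=(82.1882−25.2014)/(107.3982−50.4114)=1.0000; B=V−Δ·S=-18.9549
Node (2,0) S=10.9503: V=(p*·2.8579+(1−p*)·11.3992)/1.33=3.3015; Δ=(2.8579−11.3992)/(16.0969−7.5557)=-1.0000; B=V−Δ·S=14.2518
Node (2,1) S=23.3289: V=(p*·15.7563+(1−p*)·2.8579)/1.33=10.1062; Δ=(15.7563−2.8579)/(34.2935−16.0969)=0.7088; B=V−Δ·S=-6.4302
Node (2,2) S=49.7007: V=(p*·54.1051+(1−p*)·15.7563)/1.33=35.5053; Δ=(54.1051−15.7563)/(73.0600−34.2935)=0.9892; B=V−Δ·S=-13.6599
Node (1,0) S=15.8700: V=(p*·10.1062+(1−p*)·3.3015)/1.33=6.6803; Δ=(10.1062−3.3015)/(23.3289−10.9503)=0.5497; B=V−Δ·S=-2.0436
Node (1,1) S=33.8100: V=(p*·35.5053+(1−p*)·10.1062)/1.33=23.2680; Δ=(35.5053−10.1062)/(49.7007−23.3289)=0.9631; B=V−Δ·S=-9.2950
Node (0,0) S=23.0000: V=(p*·23.2680+(1−p*)·6.6803)/1.33=15.2562; Δ=(23.2680−6.6803)/(33.8100−15.8700)=0.9246; B=V−Δ·S=-6.0101
The time-0 hedge costs 15.2562, which is the no-arbitrage price.

(0,0): Delta=0.9246 Bond=-6.0101
(1,0): Delta=0.5497 Bond=-2.0436
(1,1): Delta=0.9631 Bond=-9.2950
(2,0): Delta=-1.0000 Bond=14.2518
(2,1): Delta=0.7088 Bond=-6.4302
(2,2): Delta=0.9892 Bond=-13.6599
(3,0): Delta=-1.0000 Bond=18.9549
(3,1): Delta=-1.0000 Bond=18.9549
(3,2): Delta=0.8843 Bond=-14.5693
(3,3): Delta=1.0000 Bond=-18.9549
V0=15.2562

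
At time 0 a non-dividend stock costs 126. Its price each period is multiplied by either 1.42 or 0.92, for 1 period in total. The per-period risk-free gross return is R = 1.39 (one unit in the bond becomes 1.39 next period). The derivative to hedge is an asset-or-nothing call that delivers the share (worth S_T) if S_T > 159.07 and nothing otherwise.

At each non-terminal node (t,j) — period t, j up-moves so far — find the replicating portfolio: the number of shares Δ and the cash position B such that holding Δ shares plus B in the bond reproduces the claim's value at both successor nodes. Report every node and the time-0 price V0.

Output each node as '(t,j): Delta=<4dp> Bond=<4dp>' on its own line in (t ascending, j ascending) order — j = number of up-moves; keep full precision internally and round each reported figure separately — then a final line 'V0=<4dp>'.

(0,0): Delta=2.8400 Bond=-236.8437
V0=120.9963

Risk-neutral probability p* = (R−d)/(u−d) = (1.39−0.92)/(1.42−0.92) = 0.9400.
Payoff layer (t=1): V(1,0)=0.0000, V(1,1)=178.9200
(0,0): S=126.0000. Δ = (V_up−V_dn)/(S_up−S_dn) = (178.9200−0.0000)/(178.9200−115.9200) = 2.8400. V = [p*·178.9200 + (1−p*)·0.0000]/1.39 = 120.9963. B = V − Δ·S = -236.8437.
Each (Δ,B) replicates both successor values, so the strategy is self-financing and V0 is arbitrage-free.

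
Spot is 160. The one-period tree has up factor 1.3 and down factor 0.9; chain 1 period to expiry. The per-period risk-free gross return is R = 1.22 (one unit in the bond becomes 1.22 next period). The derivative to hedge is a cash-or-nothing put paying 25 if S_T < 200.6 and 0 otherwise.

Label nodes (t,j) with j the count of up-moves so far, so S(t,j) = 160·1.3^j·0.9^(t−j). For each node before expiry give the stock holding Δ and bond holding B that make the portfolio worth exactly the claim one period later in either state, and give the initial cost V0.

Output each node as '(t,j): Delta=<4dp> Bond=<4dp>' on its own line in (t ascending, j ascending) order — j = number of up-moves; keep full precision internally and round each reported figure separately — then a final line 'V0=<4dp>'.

(0,0): Delta=-0.3906 Bond=66.5984
V0=4.0984

No-arbitrage ⇒ martingale measure with p* = (R−d)/(u−d) = 0.8000.
At expiry t=1: V(1,0)=25.0000, V(1,1)=0.0000
(0,0): S=160.0000. Δ = (V_up−V_dn)/(S_up−S_dn) = (0.0000−25.0000)/(208.0000−144.0000) = -0.3906. V = [p*·0.0000 + (1−p*)·25.0000]/1.22 = 4.0984. B = V − Δ·S = 66.5984.
Check: Δ(0,0)·S0 + B(0,0) = 4.0984 = V0.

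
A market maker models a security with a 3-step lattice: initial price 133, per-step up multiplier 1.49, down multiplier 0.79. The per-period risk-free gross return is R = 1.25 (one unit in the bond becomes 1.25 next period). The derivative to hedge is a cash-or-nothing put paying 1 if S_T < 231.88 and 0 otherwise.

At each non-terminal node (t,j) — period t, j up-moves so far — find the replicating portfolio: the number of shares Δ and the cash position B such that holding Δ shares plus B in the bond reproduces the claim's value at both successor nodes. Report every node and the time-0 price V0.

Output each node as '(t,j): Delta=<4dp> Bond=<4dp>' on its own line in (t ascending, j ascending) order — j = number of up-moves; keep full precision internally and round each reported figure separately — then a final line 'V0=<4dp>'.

Under the risk-neutral measure, an up-move has probability p* = (R−d)/(u−d) = 0.6571 and values discount at R = 1.25.
At expiry t=3: V(3,0)=1.0000, V(3,1)=1.0000, V(3,2)=0.0000, V(3,3)=0.0000
(2,0): S=83.0053. Δ = (V_up−V_dn)/(S_up−S_dn) = (1.0000−1.0000)/(123.6779−65.5742) = 0.0000. V = [p*·1.0000 + (1−p*)·1.0000]/1.25 = 0.8000. B = V − Δ·S = 0.8000.
(2,1): S=156.5543. Δ = (V_up−V_dn)/(S_up−S_dn) = (0.0000−1.0000)/(233.2659−123.6779) = -0.0091. V = [p*·0.0000 + (1−p*)·1.0000]/1.25 = 0.2743. B = V − Δ·S = 1.7029.
(2,2): S=295.2733. Δ = (V_up−V_dn)/(S_up−S_dn) = (0.0000−0.0000)/(439.9572−233.2659) = 0.0000. V = [p*·0.0000 + (1−p*)·0.0000]/1.25 = 0.0000. B = V − Δ·S = 0.0000.
(1,0): S=105.0700. Δ = (V_up−V_dn)/(S_up−S_dn) = (0.2743−0.8000)/(156.5543−83.0053) = -0.0071. V = [p*·0.2743 + (1−p*)·0.8000]/1.25 = 0.3636. B = V − Δ·S = 1.1146.
(1,1): S=198.1700. Δ = (V_up−V_dn)/(S_up−S_dn) = (0.0000−0.2743)/(295.2733−156.5543) = -0.0020. V = [p*·0.0000 + (1−p*)·0.2743]/1.25 = 0.0752. B = V − Δ·S = 0.4671.
(0,0): S=133.0000. Δ = (V_up−V_dn)/(S_up−S_dn) = (0.0752−0.3636)/(198.1700−105.0700) = -0.0031. V = [p*·0.0752 + (1−p*)·0.3636]/1.25 = 0.1393. B = V − Δ·S = 0.5513.
The time-0 hedge costs 0.1393, which is the no-arbitrage price.

(0,0): Delta=-0.0031 Bond=0.5513
(1,0): Delta=-0.0071 Bond=1.1146
(1,1): Delta=-0.0020 Bond=0.4671
(2,0): Delta=0.0000 Bond=0.8000
(2,1): Delta=-0.0091 Bond=1.7029
(2,2): Delta=0.0000 Bond=0.0000
V0=0.1393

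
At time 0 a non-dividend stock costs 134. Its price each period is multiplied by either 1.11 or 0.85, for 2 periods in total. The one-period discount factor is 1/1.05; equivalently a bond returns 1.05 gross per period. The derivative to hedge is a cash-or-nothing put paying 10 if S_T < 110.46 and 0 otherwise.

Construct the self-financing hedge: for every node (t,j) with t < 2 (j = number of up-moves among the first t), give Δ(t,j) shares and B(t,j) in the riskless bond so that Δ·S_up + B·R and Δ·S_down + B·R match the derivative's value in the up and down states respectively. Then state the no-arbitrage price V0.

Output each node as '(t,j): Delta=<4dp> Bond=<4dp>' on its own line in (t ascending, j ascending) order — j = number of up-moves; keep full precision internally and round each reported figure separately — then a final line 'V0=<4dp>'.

The replicating-portfolio and risk-neutral prices coincide; use p* = (1.05−0.85)/(1.11−0.85) = 0.7692 for the latter.
Terminal values V(2,·): V(2,0)=10.0000, V(2,1)=0.0000, V(2,2)=0.0000
(1,0): S=113.9000. Δ = (V_up−V_dn)/(S_up−S_dn) = (0.0000−10.0000)/(126.4290−96.8150) = -0.3377. V = [p*·0.0000 + (1−p*)·10.0000]/1.05 = 2.1978. B = V − Δ·S = 40.6593.
(1,1): S=148.7400. Δ = (V_up−V_dn)/(S_up−S_dn) = (0.0000−0.0000)/(165.1014−126.4290) = 0.0000. V = [p*·0.0000 + (1−p*)·0.0000]/1.05 = 0.0000. B = V − Δ·S = 0.0000.
(0,0): S=134.0000. Δ = (V_up−V_dn)/(S_up−S_dn) = (0.0000−2.1978)/(148.7400−113.9000) = -0.0631. V = [p*·0.0000 + (1−p*)·2.1978]/1.05 = 0.4830. B = V − Δ·S = 8.9361.
Root portfolio cost Δ·134+B reproduces V0=0.4830.

(0,0): Delta=-0.0631 Bond=8.9361
(1,0): Delta=-0.3377 Bond=40.6593
(1,1): Delta=0.0000 Bond=0.0000
V0=0.4830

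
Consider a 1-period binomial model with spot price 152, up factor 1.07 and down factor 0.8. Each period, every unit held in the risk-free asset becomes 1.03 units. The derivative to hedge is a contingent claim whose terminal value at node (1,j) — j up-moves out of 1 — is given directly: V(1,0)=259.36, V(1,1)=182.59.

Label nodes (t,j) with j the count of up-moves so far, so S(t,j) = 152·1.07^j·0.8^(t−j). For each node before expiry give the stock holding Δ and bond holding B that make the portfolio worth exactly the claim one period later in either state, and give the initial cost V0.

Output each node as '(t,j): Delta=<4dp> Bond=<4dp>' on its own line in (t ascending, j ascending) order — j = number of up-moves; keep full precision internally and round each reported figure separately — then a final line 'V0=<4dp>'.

(0,0): Delta=-1.8706 Bond=472.6472
V0=188.3139

Under the risk-neutral measure, an up-move has probability p* = (R−d)/(u−d) = 0.8519 and values discount at R = 1.03.
Payoff layer (t=1): V(1,0)=259.3600, V(1,1)=182.5900
Node (0,0) S=152.0000: V=(p*·182.5900+(1−p*)·259.3600)/1.03=188.3139; Δ=(182.5900−259.3600)/(162.6400−121.6000)=-1.8706; B=V−Δ·S=472.6472
Root portfolio cost Δ·152+B reproduces V0=188.3139.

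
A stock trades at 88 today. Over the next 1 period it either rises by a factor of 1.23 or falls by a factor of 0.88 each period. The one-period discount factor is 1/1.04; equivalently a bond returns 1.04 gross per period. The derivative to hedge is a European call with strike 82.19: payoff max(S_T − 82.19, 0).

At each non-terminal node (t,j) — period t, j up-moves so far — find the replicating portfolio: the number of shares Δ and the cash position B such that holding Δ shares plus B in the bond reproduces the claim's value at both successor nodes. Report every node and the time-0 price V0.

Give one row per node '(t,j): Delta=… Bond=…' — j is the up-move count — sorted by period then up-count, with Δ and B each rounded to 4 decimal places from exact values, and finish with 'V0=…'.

The replicating-portfolio and risk-neutral prices coincide; use p* = (1.04−0.88)/(1.23−0.88) = 0.4571 for the latter.
Payoff layer (t=1): V(1,0)=0.0000, V(1,1)=26.0500
(0,0): S=88.0000. Δ = (V_up−V_dn)/(S_up−S_dn) = (26.0500−0.0000)/(108.2400−77.4400) = 0.8458. V = [p*·26.0500 + (1−p*)·0.0000]/1.04 = 11.4505. B = V − Δ·S = -62.9780.
The time-0 hedge costs 11.4505, which is the no-arbitrage price.

(0,0): Delta=0.8458 Bond=-62.9780
V0=11.4505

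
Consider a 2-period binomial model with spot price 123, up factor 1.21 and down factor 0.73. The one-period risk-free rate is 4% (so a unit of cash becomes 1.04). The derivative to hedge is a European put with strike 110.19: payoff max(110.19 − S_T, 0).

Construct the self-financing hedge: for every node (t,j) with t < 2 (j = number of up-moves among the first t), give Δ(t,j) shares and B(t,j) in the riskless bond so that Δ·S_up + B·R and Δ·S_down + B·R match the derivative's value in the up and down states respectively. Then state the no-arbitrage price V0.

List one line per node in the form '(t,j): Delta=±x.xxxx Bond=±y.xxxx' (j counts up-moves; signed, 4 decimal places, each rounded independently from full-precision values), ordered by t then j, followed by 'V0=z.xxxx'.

(0,0): Delta=-0.2648 Bond=38.4056
(1,0): Delta=-1.0000 Bond=105.9519
(1,1): Delta=-0.0216 Bond=3.7427
V0=5.8304

No-arbitrage ⇒ martingale measure with p* = (R−d)/(u−d) = 0.6458.
Terminal values V(2,·): V(2,0)=44.6433, V(2,1)=1.5441, V(2,2)=0.0000
Node (1,0) S=89.7900: V=(p*·1.5441+(1−p*)·44.6433)/1.04=16.1619; Δ=(1.5441−44.6433)/(108.6459−65.5467)=-1.0000; B=V−Δ·S=105.9519
Node (1,1) S=148.8300: V=(p*·0.0000+(1−p*)·1.5441)/1.04=0.5258; Δ=(0.0000−1.5441)/(180.0843−108.6459)=-0.0216; B=V−Δ·S=3.7427
Node (0,0) S=123.0000: V=(p*·0.5258+(1−p*)·16.1619)/1.04=5.8304; Δ=(0.5258−16.1619)/(148.8300−89.7900)=-0.2648; B=V−Δ·S=38.4056
Root portfolio cost Δ·123+B reproduces V0=5.8304.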